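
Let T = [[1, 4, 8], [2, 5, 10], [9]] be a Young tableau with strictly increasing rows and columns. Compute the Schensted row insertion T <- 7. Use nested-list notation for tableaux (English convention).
[[1, 4, 7], [2, 5, 8], [9, 10]]

In row 1, 7 replaces 8 (the leftmost entry greater than 7); 8 is bumped to row 2. In row 2, 8 replaces 10 (the leftmost entry greater than 8); 10 is bumped to row 3. 10 is appended to row 3. The new tableau is [[1, 4, 7], [2, 5, 8], [9, 10]].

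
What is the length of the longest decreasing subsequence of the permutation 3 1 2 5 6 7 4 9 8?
2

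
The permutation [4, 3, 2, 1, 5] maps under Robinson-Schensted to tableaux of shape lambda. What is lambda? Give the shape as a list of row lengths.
[2, 1, 1, 1]

Row-insert each entry into an empty tableau.

After inserting 4: P = [[4]].
After inserting 3: P = [[3], [4]].
After inserting 2: P = [[2], [3], [4]].
After inserting 1: P = [[1], [2], [3], [4]].
After inserting 5: P = [[1, 5], [2], [3], [4]].

The final insertion tableau P = [[1, 5], [2], [3], [4]] has shape [2, 1, 1, 1].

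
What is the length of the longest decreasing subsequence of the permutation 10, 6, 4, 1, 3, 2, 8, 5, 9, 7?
5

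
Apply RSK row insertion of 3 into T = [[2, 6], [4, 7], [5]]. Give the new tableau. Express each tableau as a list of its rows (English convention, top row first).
[[2, 3], [4, 6], [5, 7]]

In row 1, 3 replaces 6 (the leftmost entry greater than 3); 6 is bumped to row 2. In row 2, 6 replaces 7 (the leftmost entry greater than 6); 7 is bumped to row 3. 7 is appended to row 3. The new tableau is [[2, 3], [4, 6], [5, 7]].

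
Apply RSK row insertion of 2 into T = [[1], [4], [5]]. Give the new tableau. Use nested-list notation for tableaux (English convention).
[[1, 2], [4], [5]]

2 is larger than every entry of row 1, so it is appended to row 1. The new tableau is [[1, 2], [4], [5]].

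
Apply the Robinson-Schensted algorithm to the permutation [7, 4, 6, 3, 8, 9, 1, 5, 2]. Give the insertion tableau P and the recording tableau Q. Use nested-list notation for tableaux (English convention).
P = [[1, 2, 8, 9], [3, 5], [4, 6], [7]], Q = [[1, 3, 5, 6], [2, 8], [4, 9], [7]]

Insert each entry of the permutation into P by Schensted row insertion, recording in Q the position of each new cell.

Insert 7: appended to row 1. P = [[7]].
Insert 4: 4 bumps 7 from row 1; 7 starts row 2. P = [[4], [7]].
Insert 6: appended to row 1. P = [[4, 6], [7]].
Insert 3: 3 bumps 4 from row 1; 4 bumps 7 from row 2; 7 starts row 3. P = [[3, 6], [4], [7]].
Insert 8: appended to row 1. P = [[3, 6, 8], [4], [7]].
Insert 9: appended to row 1. P = [[3, 6, 8, 9], [4], [7]].
Insert 1: 1 bumps 3 from row 1; 3 bumps 4 from row 2; 4 bumps 7 from row 3; 7 starts row 4. P = [[1, 6, 8, 9], [3], [4], [7]].
Insert 5: 5 bumps 6 from row 1; 6 appends to row 2. P = [[1, 5, 8, 9], [3, 6], [4], [7]].
Insert 2: 2 bumps 5 from row 1; 5 bumps 6 from row 2; 6 appends to row 3. P = [[1, 2, 8, 9], [3, 5], [4, 6], [7]].

So P = [[1, 2, 8, 9], [3, 5], [4, 6], [7]], Q = [[1, 3, 5, 6], [2, 8], [4, 9], [7]].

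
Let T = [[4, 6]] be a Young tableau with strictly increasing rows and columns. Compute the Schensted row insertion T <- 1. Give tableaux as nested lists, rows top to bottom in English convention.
[[1, 6], [4]]

In row 1, 1 replaces 4 (the leftmost entry greater than 1); 4 is bumped to row 2. 4 starts a new row 2. The new tableau is [[1, 6], [4]].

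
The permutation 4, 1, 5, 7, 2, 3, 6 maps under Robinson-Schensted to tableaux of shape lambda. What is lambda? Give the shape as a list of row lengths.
[4, 3]

RSK row insertion gives P = [[1, 2, 3, 6], [4, 5, 7]], which has shape [4, 3].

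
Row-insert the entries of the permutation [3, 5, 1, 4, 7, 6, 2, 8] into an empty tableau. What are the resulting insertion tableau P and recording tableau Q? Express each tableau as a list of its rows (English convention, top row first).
Insert each entry of the permutation into P by Schensted row insertion, recording in Q the position of each new cell.

Insert 3: appended to row 1. P = [[3]].
Insert 5: appended to row 1. P = [[3, 5]].
Insert 1: 1 bumps 3 from row 1; 3 starts row 2. P = [[1, 5], [3]].
Insert 4: 4 bumps 5 from row 1; 5 appends to row 2. P = [[1, 4], [3, 5]].
Insert 7: appended to row 1. P = [[1, 4, 7], [3, 5]].
Insert 6: 6 bumps 7 from row 1; 7 appends to row 2. P = [[1, 4, 6], [3, 5, 7]].
Insert 2: 2 bumps 4 from row 1; 4 bumps 5 from row 2; 5 starts row 3. P = [[1, 2, 6], [3, 4, 7], [5]].
Insert 8: appended to row 1. P = [[1, 2, 6, 8], [3, 4, 7], [5]].

So P = [[1, 2, 6, 8], [3, 4, 7], [5]], Q = [[1, 2, 5, 8], [3, 4, 6], [7]].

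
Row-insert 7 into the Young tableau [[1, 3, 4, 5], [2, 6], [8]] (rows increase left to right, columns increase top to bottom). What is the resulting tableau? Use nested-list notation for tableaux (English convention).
[[1, 3, 4, 5, 7], [2, 6], [8]]

7 is larger than every entry of row 1, so it is appended to row 1. The new tableau is [[1, 3, 4, 5, 7], [2, 6], [8]].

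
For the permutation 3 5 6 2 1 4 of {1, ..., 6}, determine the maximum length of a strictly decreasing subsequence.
3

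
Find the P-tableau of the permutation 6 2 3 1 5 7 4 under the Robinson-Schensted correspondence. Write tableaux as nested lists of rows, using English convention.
P = [[1, 3, 4, 7], [2, 5], [6]]

Insert 6: appended to row 1. P = [[6]].
Insert 2: 2 bumps 6 from row 1; 6 starts row 2. P = [[2], [6]].
Insert 3: appended to row 1. P = [[2, 3], [6]].
Insert 1: 1 bumps 2 from row 1; 2 bumps 6 from row 2; 6 starts row 3. P = [[1, 3], [2], [6]].
Insert 5: appended to row 1. P = [[1, 3, 5], [2], [6]].
Insert 7: appended to row 1. P = [[1, 3, 5, 7], [2], [6]].
Insert 4: 4 bumps 5 from row 1; 5 appends to row 2. P = [[1, 3, 4, 7], [2, 5], [6]].

So P = [[1, 3, 4, 7], [2, 5], [6]].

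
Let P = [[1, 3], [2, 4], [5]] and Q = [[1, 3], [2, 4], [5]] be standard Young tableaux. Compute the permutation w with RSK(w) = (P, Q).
2 1 5 4 3

Reverse the RSK construction: for i from n down to 1, find the cell of Q containing i, remove the entry at that cell from P, and reverse-bump it up through P; the value ejected from row 1 is w(i).

Step i=5: Q has 5 at row 3, column 1; remove 5 from row 3 of P and reverse-bump: 5 enters row 2 and ejects 4; 4 enters row 1 and ejects 3. So w(5) = 3. P is now [[1, 4], [2, 5]].
Step i=4: Q has 4 at row 2, column 2; remove 5 from row 2 of P and reverse-bump: 5 enters row 1 and ejects 4. So w(4) = 4. P is now [[1, 5], [2]].
Step i=3: Q has 3 at row 1, column 2; remove that cell from P, ejecting 5. So w(3) = 5. P is now [[1], [2]].
Step i=2: Q has 2 at row 2, column 1; remove 2 from row 2 of P and reverse-bump: 2 enters row 1 and ejects 1. So w(2) = 1. P is now [[2]].
Step i=1: Q has 1 at row 1, column 1; remove that cell from P, ejecting 2. So w(1) = 2. P is now [].

So w = 2 1 5 4 3.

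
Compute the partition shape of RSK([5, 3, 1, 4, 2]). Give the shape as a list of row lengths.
Row-insert each entry into an empty tableau.

After inserting 5: P = [[5]].
After inserting 3: P = [[3], [5]].
After inserting 1: P = [[1], [3], [5]].
After inserting 4: P = [[1, 4], [3], [5]].
After inserting 2: P = [[1, 2], [3, 4], [5]].

The final insertion tableau P = [[1, 2], [3, 4], [5]] has shape [2, 2, 1].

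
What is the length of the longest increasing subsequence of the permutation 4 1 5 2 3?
3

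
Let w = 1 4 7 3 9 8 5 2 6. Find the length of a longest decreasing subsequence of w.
4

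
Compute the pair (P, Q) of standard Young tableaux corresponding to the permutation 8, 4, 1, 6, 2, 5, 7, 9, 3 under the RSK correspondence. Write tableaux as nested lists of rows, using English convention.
Insert each entry of the permutation into P by Schensted row insertion, recording in Q the position of each new cell.

Insert 8: appended to row 1. P = [[8]].
Insert 4: 4 bumps 8 from row 1; 8 starts row 2. P = [[4], [8]].
Insert 1: 1 bumps 4 from row 1; 4 bumps 8 from row 2; 8 starts row 3. P = [[1], [4], [8]].
Insert 6: appended to row 1. P = [[1, 6], [4], [8]].
Insert 2: 2 bumps 6 from row 1; 6 appends to row 2. P = [[1, 2], [4, 6], [8]].
Insert 5: appended to row 1. P = [[1, 2, 5], [4, 6], [8]].
Insert 7: appended to row 1. P = [[1, 2, 5, 7], [4, 6], [8]].
Insert 9: appended to row 1. P = [[1, 2, 5, 7, 9], [4, 6], [8]].
Insert 3: 3 bumps 5 from row 1; 5 bumps 6 from row 2; 6 bumps 8 from row 3; 8 starts row 4. P = [[1, 2, 3, 7, 9], [4, 5], [6], [8]].

So P = [[1, 2, 3, 7, 9], [4, 5], [6], [8]], Q = [[1, 4, 6, 7, 8], [2, 5], [3], [9]].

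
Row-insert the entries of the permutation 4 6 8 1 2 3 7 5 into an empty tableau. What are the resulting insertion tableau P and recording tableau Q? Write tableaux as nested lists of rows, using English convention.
Insert each entry of the permutation into P by Schensted row insertion, recording in Q the position of each new cell.

Insert 4: appended to row 1. P = [[4]], Q = [[1]].
Insert 6: appended to row 1. P = [[4, 6]], Q = [[1, 2]].
Insert 8: appended to row 1. P = [[4, 6, 8]], Q = [[1, 2, 3]].
Insert 1: 1 bumps 4 from row 1; 4 starts row 2. P = [[1, 6, 8], [4]], Q = [[1, 2, 3], [4]].
Insert 2: 2 bumps 6 from row 1; 6 appends to row 2. P = [[1, 2, 8], [4, 6]], Q = [[1, 2, 3], [4, 5]].
Insert 3: 3 bumps 8 from row 1; 8 appends to row 2. P = [[1, 2, 3], [4, 6, 8]], Q = [[1, 2, 3], [4, 5, 6]].
Insert 7: appended to row 1. P = [[1, 2, 3, 7], [4, 6, 8]], Q = [[1, 2, 3, 7], [4, 5, 6]].
Insert 5: 5 bumps 7 from row 1; 7 bumps 8 from row 2; 8 starts row 3. P = [[1, 2, 3, 5], [4, 6, 7], [8]], Q = [[1, 2, 3, 7], [4, 5, 6], [8]].

So P = [[1, 2, 3, 5], [4, 6, 7], [8]], Q = [[1, 2, 3, 7], [4, 5, 6], [8]].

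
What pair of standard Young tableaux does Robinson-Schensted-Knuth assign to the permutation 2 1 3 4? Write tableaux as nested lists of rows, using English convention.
P = [[1, 3, 4], [2]], Q = [[1, 3, 4], [2]]

Insert each entry of the permutation into P by Schensted row insertion, recording in Q the position of each new cell.

Insert 2: appended to row 1. P = [[2]].
Insert 1: 1 bumps 2 from row 1; 2 starts row 2. P = [[1], [2]].
Insert 3: appended to row 1. P = [[1, 3], [2]].
Insert 4: appended to row 1. P = [[1, 3, 4], [2]].

So P = [[1, 3, 4], [2]], Q = [[1, 3, 4], [2]].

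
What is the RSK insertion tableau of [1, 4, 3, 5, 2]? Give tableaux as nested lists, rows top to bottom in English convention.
Insert 1: appended to row 1. P = [[1]].
Insert 4: appended to row 1. P = [[1, 4]].
Insert 3: 3 bumps 4 from row 1; 4 starts row 2. P = [[1, 3], [4]].
Insert 5: appended to row 1. P = [[1, 3, 5], [4]].
Insert 2: 2 bumps 3 from row 1; 3 bumps 4 from row 2; 4 starts row 3. P = [[1, 2, 5], [3], [4]].

So P = [[1, 2, 5], [3], [4]].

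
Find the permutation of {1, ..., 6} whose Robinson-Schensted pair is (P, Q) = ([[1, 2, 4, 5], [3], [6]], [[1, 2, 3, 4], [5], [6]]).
1 3 4 6 5 2

Reverse the RSK construction: for i from n down to 1, find the cell of Q containing i, remove the entry at that cell from P, and reverse-bump it up through P; the value ejected from row 1 is w(i).

Step i=6: Q has 6 at row 3, column 1; remove 6 from row 3 of P and reverse-bump: 6 enters row 2 and ejects 3; 3 enters row 1 and ejects 2. So w(6) = 2. P is now [[1, 3, 4, 5], [6]].
Step i=5: Q has 5 at row 2, column 1; remove 6 from row 2 of P and reverse-bump: 6 enters row 1 and ejects 5. So w(5) = 5. P is now [[1, 3, 4, 6]].
Step i=4: Q has 4 at row 1, column 4; remove that cell from P, ejecting 6. So w(4) = 6. P is now [[1, 3, 4]].
Step i=3: Q has 3 at row 1, column 3; remove that cell from P, ejecting 4. So w(3) = 4. P is now [[1, 3]].
Step i=2: Q has 2 at row 1, column 2; remove that cell from P, ejecting 3. So w(2) = 3. P is now [[1]].
Step i=1: Q has 1 at row 1, column 1; remove that cell from P, ejecting 1. So w(1) = 1. P is now [].

So w = 1 3 4 6 5 2.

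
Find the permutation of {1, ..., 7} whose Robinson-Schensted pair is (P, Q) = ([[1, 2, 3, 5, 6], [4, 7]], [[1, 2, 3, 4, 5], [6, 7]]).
Reverse the RSK construction: for i from n down to 1, find the cell of Q containing i, remove the entry at that cell from P, and reverse-bump it up through P; the value ejected from row 1 is w(i).

Step i=7: Q has 7 at row 2, column 2; remove 7 from row 2 of P and reverse-bump: 7 enters row 1 and ejects 6. So w(7) = 6. P is now [[1, 2, 3, 5, 7], [4]].
Step i=6: Q has 6 at row 2, column 1; remove 4 from row 2 of P and reverse-bump: 4 enters row 1 and ejects 3. So w(6) = 3. P is now [[1, 2, 4, 5, 7]].
Step i=5: Q has 5 at row 1, column 5; remove that cell from P, ejecting 7. So w(5) = 7. P is now [[1, 2, 4, 5]].
Step i=4: Q has 4 at row 1, column 4; remove that cell from P, ejecting 5. So w(4) = 5. P is now [[1, 2, 4]].
Step i=3: Q has 3 at row 1, column 3; remove that cell from P, ejecting 4. So w(3) = 4. P is now [[1, 2]].
Step i=2: Q has 2 at row 1, column 2; remove that cell from P, ejecting 2. So w(2) = 2. P is now [[1]].
Step i=1: Q has 1 at row 1, column 1; remove that cell from P, ejecting 1. So w(1) = 1. P is now [].

So w = 1 2 4 5 7 3 6.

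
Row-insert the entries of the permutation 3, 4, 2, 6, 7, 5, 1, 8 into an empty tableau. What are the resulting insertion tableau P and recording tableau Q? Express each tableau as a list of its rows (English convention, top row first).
P = [[1, 4, 5, 7, 8], [2, 6], [3]], Q = [[1, 2, 4, 5, 8], [3, 6], [7]]

Insert each entry of the permutation into P by Schensted row insertion, recording in Q the position of each new cell.

Insert 3: appended to row 1. P = [[3]].
Insert 4: appended to row 1. P = [[3, 4]].
Insert 2: 2 bumps 3 from row 1; 3 starts row 2. P = [[2, 4], [3]].
Insert 6: appended to row 1. P = [[2, 4, 6], [3]].
Insert 7: appended to row 1. P = [[2, 4, 6, 7], [3]].
Insert 5: 5 bumps 6 from row 1; 6 appends to row 2. P = [[2, 4, 5, 7], [3, 6]].
Insert 1: 1 bumps 2 from row 1; 2 bumps 3 from row 2; 3 starts row 3. P = [[1, 4, 5, 7], [2, 6], [3]].
Insert 8: appended to row 1. P = [[1, 4, 5, 7, 8], [2, 6], [3]].

So P = [[1, 4, 5, 7, 8], [2, 6], [3]], Q = [[1, 2, 4, 5, 8], [3, 6], [7]].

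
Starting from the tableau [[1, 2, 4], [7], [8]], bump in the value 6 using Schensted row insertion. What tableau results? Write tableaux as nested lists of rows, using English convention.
[[1, 2, 4, 6], [7], [8]]

6 is larger than every entry of row 1, so it is appended to row 1. The new tableau is [[1, 2, 4, 6], [7], [8]].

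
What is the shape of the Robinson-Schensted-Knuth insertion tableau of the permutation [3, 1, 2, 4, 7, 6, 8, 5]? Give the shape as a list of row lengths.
[5, 2, 1]

Row-insert each entry into an empty tableau.

After inserting 3: P = [[3]].
After inserting 1: P = [[1], [3]].
After inserting 2: P = [[1, 2], [3]].
After inserting 4: P = [[1, 2, 4], [3]].
After inserting 7: P = [[1, 2, 4, 7], [3]].
After inserting 6: P = [[1, 2, 4, 6], [3, 7]].
After inserting 8: P = [[1, 2, 4, 6, 8], [3, 7]].
After inserting 5: P = [[1, 2, 4, 5, 8], [3, 6], [7]].

The final insertion tableau P = [[1, 2, 4, 5, 8], [3, 6], [7]] has shape [5, 2, 1].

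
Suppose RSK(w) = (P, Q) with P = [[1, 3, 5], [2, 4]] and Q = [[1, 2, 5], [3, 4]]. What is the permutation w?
2 4 1 3 5

Reverse RSK: for i = n, n-1, ..., 1, locate i in Q, remove the corresponding corner cell from P, and reverse-bump its entry up through P; the value ejected from row 1 is w(i).

So w = 2 4 1 3 5.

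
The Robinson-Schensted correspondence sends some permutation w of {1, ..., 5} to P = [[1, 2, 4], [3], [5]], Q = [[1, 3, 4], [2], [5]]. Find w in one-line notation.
Reverse the RSK construction: for i from n down to 1, find the cell of Q containing i, remove the entry at that cell from P, and reverse-bump it up through P; the value ejected from row 1 is w(i).

Step i=5: Q has 5 at row 3, column 1; remove 5 from row 3 of P and reverse-bump: 5 enters row 2 and ejects 3; 3 enters row 1 and ejects 2. So w(5) = 2. P is now [[1, 3, 4], [5]].
Step i=4: Q has 4 at row 1, column 3; remove that cell from P, ejecting 4. So w(4) = 4. P is now [[1, 3], [5]].
Step i=3: Q has 3 at row 1, column 2; remove that cell from P, ejecting 3. So w(3) = 3. P is now [[1], [5]].
Step i=2: Q has 2 at row 2, column 1; remove 5 from row 2 of P and reverse-bump: 5 enters row 1 and ejects 1. So w(2) = 1. P is now [[5]].
Step i=1: Q has 1 at row 1, column 1; remove that cell from P, ejecting 5. So w(1) = 5. P is now [].

So w = 5 1 3 4 2.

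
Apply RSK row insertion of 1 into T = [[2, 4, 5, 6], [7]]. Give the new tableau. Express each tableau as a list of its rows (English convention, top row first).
[[1, 4, 5, 6], [2], [7]]

In row 1, 1 replaces 2 (the leftmost entry greater than 1); 2 is bumped to row 2. In row 2, 2 replaces 7 (the leftmost entry greater than 2); 7 is bumped to row 3. 7 starts a new row 3. The new tableau is [[1, 4, 5, 6], [2], [7]].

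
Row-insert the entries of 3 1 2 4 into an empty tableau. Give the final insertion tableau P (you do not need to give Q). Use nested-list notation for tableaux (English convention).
Insert 3: appended to row 1. P = [[3]].
Insert 1: 1 bumps 3 from row 1; 3 starts row 2. P = [[1], [3]].
Insert 2: appended to row 1. P = [[1, 2], [3]].
Insert 4: appended to row 1. P = [[1, 2, 4], [3]].

So P = [[1, 2, 4], [3]].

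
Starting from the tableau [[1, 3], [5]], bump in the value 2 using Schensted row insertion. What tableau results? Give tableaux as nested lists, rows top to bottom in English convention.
[[1, 2], [3], [5]]

In row 1, 2 replaces 3 (the leftmost entry greater than 2); 3 is bumped to row 2. In row 2, 3 replaces 5 (the leftmost entry greater than 3); 5 is bumped to row 3. 5 starts a new row 3. The new tableau is [[1, 2], [3], [5]].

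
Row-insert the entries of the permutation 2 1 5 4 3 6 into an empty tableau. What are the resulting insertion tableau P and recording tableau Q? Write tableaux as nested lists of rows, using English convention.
P = [[1, 3, 6], [2, 4], [5]], Q = [[1, 3, 6], [2, 4], [5]]

Insert each entry of the permutation into P by Schensted row insertion, recording in Q the position of each new cell.

Insert 2: appended to row 1. P = [[2]], Q = [[1]].
Insert 1: 1 bumps 2 from row 1; 2 starts row 2. P = [[1], [2]], Q = [[1], [2]].
Insert 5: appended to row 1. P = [[1, 5], [2]], Q = [[1, 3], [2]].
Insert 4: 4 bumps 5 from row 1; 5 appends to row 2. P = [[1, 4], [2, 5]], Q = [[1, 3], [2, 4]].
Insert 3: 3 bumps 4 from row 1; 4 bumps 5 from row 2; 5 starts row 3. P = [[1, 3], [2, 4], [5]], Q = [[1, 3], [2, 4], [5]].
Insert 6: appended to row 1. P = [[1, 3, 6], [2, 4], [5]], Q = [[1, 3, 6], [2, 4], [5]].

So P = [[1, 3, 6], [2, 4], [5]], Q = [[1, 3, 6], [2, 4], [5]].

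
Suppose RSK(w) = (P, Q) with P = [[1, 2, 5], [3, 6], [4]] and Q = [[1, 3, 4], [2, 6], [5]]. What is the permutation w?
Reverse the RSK construction: for i from n down to 1, find the cell of Q containing i, remove the entry at that cell from P, and reverse-bump it up through P; the value ejected from row 1 is w(i).

Step i=6: Q has 6 at row 2, column 2; remove 6 from row 2 of P and reverse-bump: 6 enters row 1 and ejects 5. So w(6) = 5. P is now [[1, 2, 6], [3], [4]].
Step i=5: Q has 5 at row 3, column 1; remove 4 from row 3 of P and reverse-bump: 4 enters row 2 and ejects 3; 3 enters row 1 and ejects 2. So w(5) = 2. P is now [[1, 3, 6], [4]].
Step i=4: Q has 4 at row 1, column 3; remove that cell from P, ejecting 6. So w(4) = 6. P is now [[1, 3], [4]].
Step i=3: Q has 3 at row 1, column 2; remove that cell from P, ejecting 3. So w(3) = 3. P is now [[1], [4]].
Step i=2: Q has 2 at row 2, column 1; remove 4 from row 2 of P and reverse-bump: 4 enters row 1 and ejects 1. So w(2) = 1. P is now [[4]].
Step i=1: Q has 1 at row 1, column 1; remove that cell from P, ejecting 4. So w(1) = 4. P is now [].

So w = 4 1 3 6 2 5.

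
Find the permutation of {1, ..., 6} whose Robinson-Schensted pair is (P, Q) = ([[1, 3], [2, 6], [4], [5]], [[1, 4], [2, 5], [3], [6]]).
Reverse the RSK construction: for i from n down to 1, find the cell of Q containing i, remove the entry at that cell from P, and reverse-bump it up through P; the value ejected from row 1 is w(i).

Step i=6: Q has 6 at row 4, column 1; remove 5 from row 4 of P and reverse-bump: 5 enters row 3 and ejects 4; 4 enters row 2 and ejects 2; 2 enters row 1 and ejects 1. So w(6) = 1. P is now [[2, 3], [4, 6], [5]].
Step i=5: Q has 5 at row 2, column 2; remove 6 from row 2 of P and reverse-bump: 6 enters row 1 and ejects 3. So w(5) = 3. P is now [[2, 6], [4], [5]].
Step i=4: Q has 4 at row 1, column 2; remove that cell from P, ejecting 6. So w(4) = 6. P is now [[2], [4], [5]].
Step i=3: Q has 3 at row 3, column 1; remove 5 from row 3 of P and reverse-bump: 5 enters row 2 and ejects 4; 4 enters row 1 and ejects 2. So w(3) = 2. P is now [[4], [5]].
Step i=2: Q has 2 at row 2, column 1; remove 5 from row 2 of P and reverse-bump: 5 enters row 1 and ejects 4. So w(2) = 4. P is now [[5]].
Step i=1: Q has 1 at row 1, column 1; remove that cell from P, ejecting 5. So w(1) = 5. P is now [].

So w = 5 4 2 6 3 1.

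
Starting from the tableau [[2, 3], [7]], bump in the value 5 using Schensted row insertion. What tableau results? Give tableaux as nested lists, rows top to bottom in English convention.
5 is larger than every entry of row 1, so it is appended to row 1. The new tableau is [[2, 3, 5], [7]].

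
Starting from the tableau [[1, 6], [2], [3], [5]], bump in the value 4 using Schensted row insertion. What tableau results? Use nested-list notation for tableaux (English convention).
In row 1, 4 replaces 6 (the leftmost entry greater than 4); 6 is bumped to row 2. 6 is appended to row 2. The new tableau is [[1, 4], [2, 6], [3], [5]].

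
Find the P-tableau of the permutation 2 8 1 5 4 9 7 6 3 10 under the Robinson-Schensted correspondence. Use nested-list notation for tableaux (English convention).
Insert 2: appended to row 1. P = [[2]].
Insert 8: appended to row 1. P = [[2, 8]].
Insert 1: 1 bumps 2 from row 1; 2 starts row 2. P = [[1, 8], [2]].
Insert 5: 5 bumps 8 from row 1; 8 appends to row 2. P = [[1, 5], [2, 8]].
Insert 4: 4 bumps 5 from row 1; 5 bumps 8 from row 2; 8 starts row 3. P = [[1, 4], [2, 5], [8]].
Insert 9: appended to row 1. P = [[1, 4, 9], [2, 5], [8]].
Insert 7: 7 bumps 9 from row 1; 9 appends to row 2. P = [[1, 4, 7], [2, 5, 9], [8]].
Insert 6: 6 bumps 7 from row 1; 7 bumps 9 from row 2; 9 appends to row 3. P = [[1, 4, 6], [2, 5, 7], [8, 9]].
Insert 3: 3 bumps 4 from row 1; 4 bumps 5 from row 2; 5 bumps 8 from row 3; 8 starts row 4. P = [[1, 3, 6], [2, 4, 7], [5, 9], [8]].
Insert 10: appended to row 1. P = [[1, 3, 6, 10], [2, 4, 7], [5, 9], [8]].

So P = [[1, 3, 6, 10], [2, 4, 7], [5, 9], [8]].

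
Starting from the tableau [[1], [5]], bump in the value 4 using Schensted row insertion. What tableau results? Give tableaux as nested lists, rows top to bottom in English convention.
4 is larger than every entry of row 1, so it is appended to row 1. The new tableau is [[1, 4], [5]].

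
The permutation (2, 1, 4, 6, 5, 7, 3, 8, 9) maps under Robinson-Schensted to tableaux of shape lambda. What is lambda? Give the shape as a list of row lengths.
RSK row insertion gives P = [[1, 3, 5, 7, 8, 9], [2, 4], [6]], which has shape [6, 2, 1].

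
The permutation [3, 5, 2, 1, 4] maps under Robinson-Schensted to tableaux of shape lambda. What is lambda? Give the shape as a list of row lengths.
[2, 2, 1]

Row-insert each entry into an empty tableau.

After inserting 3: P = [[3]].
After inserting 5: P = [[3, 5]].
After inserting 2: P = [[2, 5], [3]].
After inserting 1: P = [[1, 5], [2], [3]].
After inserting 4: P = [[1, 4], [2, 5], [3]].

The final insertion tableau P = [[1, 4], [2, 5], [3]] has shape [2, 2, 1].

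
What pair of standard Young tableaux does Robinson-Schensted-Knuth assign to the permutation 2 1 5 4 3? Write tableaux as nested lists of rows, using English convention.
P = [[1, 3], [2, 4], [5]], Q = [[1, 3], [2, 4], [5]]

Insert each entry of the permutation into P by Schensted row insertion, recording in Q the position of each new cell.

Insert 2: appended to row 1. P = [[2]].
Insert 1: 1 bumps 2 from row 1; 2 starts row 2. P = [[1], [2]].
Insert 5: appended to row 1. P = [[1, 5], [2]].
Insert 4: 4 bumps 5 from row 1; 5 appends to row 2. P = [[1, 4], [2, 5]].
Insert 3: 3 bumps 4 from row 1; 4 bumps 5 from row 2; 5 starts row 3. P = [[1, 3], [2, 4], [5]].

So P = [[1, 3], [2, 4], [5]], Q = [[1, 3], [2, 4], [5]].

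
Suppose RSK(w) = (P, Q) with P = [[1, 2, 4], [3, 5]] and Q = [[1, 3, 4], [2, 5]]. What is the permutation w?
3 1 2 5 4

Reverse the RSK construction: for i from n down to 1, find the cell of Q containing i, remove the entry at that cell from P, and reverse-bump it up through P; the value ejected from row 1 is w(i).

Step i=5: Q has 5 at row 2, column 2; remove 5 from row 2 of P and reverse-bump: 5 enters row 1 and ejects 4. So w(5) = 4. P is now [[1, 2, 5], [3]].
Step i=4: Q has 4 at row 1, column 3; remove that cell from P, ejecting 5. So w(4) = 5. P is now [[1, 2], [3]].
Step i=3: Q has 3 at row 1, column 2; remove that cell from P, ejecting 2. So w(3) = 2. P is now [[1], [3]].
Step i=2: Q has 2 at row 2, column 1; remove 3 from row 2 of P and reverse-bump: 3 enters row 1 and ejects 1. So w(2) = 1. P is now [[3]].
Step i=1: Q has 1 at row 1, column 1; remove that cell from P, ejecting 3. So w(1) = 3. P is now [].

So w = 3 1 2 5 4.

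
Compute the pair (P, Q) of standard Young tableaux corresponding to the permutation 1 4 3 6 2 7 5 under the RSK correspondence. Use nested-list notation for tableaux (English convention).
Insert each entry of the permutation into P by Schensted row insertion, recording in Q the position of each new cell.

Insert 1: appended to row 1. P = [[1]].
Insert 4: appended to row 1. P = [[1, 4]].
Insert 3: 3 bumps 4 from row 1; 4 starts row 2. P = [[1, 3], [4]].
Insert 6: appended to row 1. P = [[1, 3, 6], [4]].
Insert 2: 2 bumps 3 from row 1; 3 bumps 4 from row 2; 4 starts row 3. P = [[1, 2, 6], [3], [4]].
Insert 7: appended to row 1. P = [[1, 2, 6, 7], [3], [4]].
Insert 5: 5 bumps 6 from row 1; 6 appends to row 2. P = [[1, 2, 5, 7], [3, 6], [4]].

So P = [[1, 2, 5, 7], [3, 6], [4]], Q = [[1, 2, 4, 6], [3, 7], [5]].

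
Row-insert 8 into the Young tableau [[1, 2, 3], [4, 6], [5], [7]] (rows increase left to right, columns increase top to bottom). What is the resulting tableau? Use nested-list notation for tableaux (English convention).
[[1, 2, 3, 8], [4, 6], [5], [7]]

8 is larger than every entry of row 1, so it is appended to row 1. The new tableau is [[1, 2, 3, 8], [4, 6], [5], [7]].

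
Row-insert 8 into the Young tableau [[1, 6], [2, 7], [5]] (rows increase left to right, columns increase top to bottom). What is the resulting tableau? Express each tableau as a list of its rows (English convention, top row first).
8 is larger than every entry of row 1, so it is appended to row 1. The new tableau is [[1, 6, 8], [2, 7], [5]].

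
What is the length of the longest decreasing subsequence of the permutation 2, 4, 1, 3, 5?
2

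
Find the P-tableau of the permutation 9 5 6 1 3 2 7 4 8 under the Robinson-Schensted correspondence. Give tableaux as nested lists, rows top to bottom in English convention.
P = [[1, 2, 4, 8], [3, 6, 7], [5], [9]]

Insert 9: appended to row 1. P = [[9]].
Insert 5: 5 bumps 9 from row 1; 9 starts row 2. P = [[5], [9]].
Insert 6: appended to row 1. P = [[5, 6], [9]].
Insert 1: 1 bumps 5 from row 1; 5 bumps 9 from row 2; 9 starts row 3. P = [[1, 6], [5], [9]].
Insert 3: 3 bumps 6 from row 1; 6 appends to row 2. P = [[1, 3], [5, 6], [9]].
Insert 2: 2 bumps 3 from row 1; 3 bumps 5 from row 2; 5 bumps 9 from row 3; 9 starts row 4. P = [[1, 2], [3, 6], [5], [9]].
Insert 7: appended to row 1. P = [[1, 2, 7], [3, 6], [5], [9]].
Insert 4: 4 bumps 7 from row 1; 7 appends to row 2. P = [[1, 2, 4], [3, 6, 7], [5], [9]].
Insert 8: appended to row 1. P = [[1, 2, 4, 8], [3, 6, 7], [5], [9]].

So P = [[1, 2, 4, 8], [3, 6, 7], [5], [9]].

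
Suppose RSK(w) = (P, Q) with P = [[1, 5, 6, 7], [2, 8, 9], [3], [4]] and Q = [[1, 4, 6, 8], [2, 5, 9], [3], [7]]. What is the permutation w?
4 3 2 8 5 6 1 9 7

Reverse RSK: for i = n, n-1, ..., 1, locate i in Q, remove the corresponding corner cell from P, and reverse-bump its entry up through P; the value ejected from row 1 is w(i).

So w = 4 3 2 8 5 6 1 9 7.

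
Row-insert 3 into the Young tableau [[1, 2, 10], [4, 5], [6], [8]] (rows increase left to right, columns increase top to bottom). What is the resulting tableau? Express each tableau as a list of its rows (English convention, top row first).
In row 1, 3 replaces 10 (the leftmost entry greater than 3); 10 is bumped to row 2. 10 is appended to row 2. The new tableau is [[1, 2, 3], [4, 5, 10], [6], [8]].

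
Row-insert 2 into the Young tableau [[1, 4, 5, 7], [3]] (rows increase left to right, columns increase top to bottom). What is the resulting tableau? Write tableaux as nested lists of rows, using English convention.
[[1, 2, 5, 7], [3, 4]]

In row 1, 2 replaces 4 (the leftmost entry greater than 2); 4 is bumped to row 2. 4 is appended to row 2. The new tableau is [[1, 2, 5, 7], [3, 4]].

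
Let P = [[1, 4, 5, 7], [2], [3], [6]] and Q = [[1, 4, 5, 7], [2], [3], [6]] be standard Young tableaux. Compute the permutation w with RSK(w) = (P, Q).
Reverse the RSK construction: for i from n down to 1, find the cell of Q containing i, remove the entry at that cell from P, and reverse-bump it up through P; the value ejected from row 1 is w(i).

Step i=7: Q has 7 at row 1, column 4; remove that cell from P, ejecting 7. So w(7) = 7. P is now [[1, 4, 5], [2], [3], [6]].
Step i=6: Q has 6 at row 4, column 1; remove 6 from row 4 of P and reverse-bump: 6 enters row 3 and ejects 3; 3 enters row 2 and ejects 2; 2 enters row 1 and ejects 1. So w(6) = 1. P is now [[2, 4, 5], [3], [6]].
Step i=5: Q has 5 at row 1, column 3; remove that cell from P, ejecting 5. So w(5) = 5. P is now [[2, 4], [3], [6]].
Step i=4: Q has 4 at row 1, column 2; remove that cell from P, ejecting 4. So w(4) = 4. P is now [[2], [3], [6]].
Step i=3: Q has 3 at row 3, column 1; remove 6 from row 3 of P and reverse-bump: 6 enters row 2 and ejects 3; 3 enters row 1 and ejects 2. So w(3) = 2. P is now [[3], [6]].
Step i=2: Q has 2 at row 2, column 1; remove 6 from row 2 of P and reverse-bump: 6 enters row 1 and ejects 3. So w(2) = 3. P is now [[6]].
Step i=1: Q has 1 at row 1, column 1; remove that cell from P, ejecting 6. So w(1) = 6. P is now [].

So w = 6 3 2 4 5 1 7.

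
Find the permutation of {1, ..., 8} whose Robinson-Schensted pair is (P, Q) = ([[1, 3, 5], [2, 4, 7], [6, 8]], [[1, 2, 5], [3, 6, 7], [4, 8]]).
Reverse the RSK construction: for i from n down to 1, find the cell of Q containing i, remove the entry at that cell from P, and reverse-bump it up through P; the value ejected from row 1 is w(i).

Step i=8: Q has 8 at row 3, column 2; remove 8 from row 3 of P and reverse-bump: 8 enters row 2 and ejects 7; 7 enters row 1 and ejects 5. So w(8) = 5. P is now [[1, 3, 7], [2, 4, 8], [6]].
Step i=7: Q has 7 at row 2, column 3; remove 8 from row 2 of P and reverse-bump: 8 enters row 1 and ejects 7. So w(7) = 7. P is now [[1, 3, 8], [2, 4], [6]].
Step i=6: Q has 6 at row 2, column 2; remove 4 from row 2 of P and reverse-bump: 4 enters row 1 and ejects 3. So w(6) = 3. P is now [[1, 4, 8], [2], [6]].
Step i=5: Q has 5 at row 1, column 3; remove that cell from P, ejecting 8. So w(5) = 8. P is now [[1, 4], [2], [6]].
Step i=4: Q has 4 at row 3, column 1; remove 6 from row 3 of P and reverse-bump: 6 enters row 2 and ejects 2; 2 enters row 1 and ejects 1. So w(4) = 1. P is now [[2, 4], [6]].
Step i=3: Q has 3 at row 2, column 1; remove 6 from row 2 of P and reverse-bump: 6 enters row 1 and ejects 4. So w(3) = 4. P is now [[2, 6]].
Step i=2: Q has 2 at row 1, column 2; remove that cell from P, ejecting 6. So w(2) = 6. P is now [[2]].
Step i=1: Q has 1 at row 1, column 1; remove that cell from P, ejecting 2. So w(1) = 2. P is now [].

So w = 2 6 4 1 8 3 7 5.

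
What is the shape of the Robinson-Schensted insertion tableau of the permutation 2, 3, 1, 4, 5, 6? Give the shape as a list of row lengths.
Row-insert each entry into an empty tableau.

After inserting 2: P = [[2]].
After inserting 3: P = [[2, 3]].
After inserting 1: P = [[1, 3], [2]].
After inserting 4: P = [[1, 3, 4], [2]].
After inserting 5: P = [[1, 3, 4, 5], [2]].
After inserting 6: P = [[1, 3, 4, 5, 6], [2]].

The final insertion tableau P = [[1, 3, 4, 5, 6], [2]] has shape [5, 1].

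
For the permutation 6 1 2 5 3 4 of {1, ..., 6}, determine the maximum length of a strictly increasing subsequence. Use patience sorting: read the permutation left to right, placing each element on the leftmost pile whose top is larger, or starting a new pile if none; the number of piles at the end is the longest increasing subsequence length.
6: new pile. tops = [6]
1: onto pile 1 (replacing 6). tops = [1]
2: new pile. tops = [1, 2]
5: new pile. tops = [1, 2, 5]
3: onto pile 3 (replacing 5). tops = [1, 2, 3]
4: new pile. tops = [1, 2, 3, 4]

4 piles, so the longest increasing subsequence has length 4.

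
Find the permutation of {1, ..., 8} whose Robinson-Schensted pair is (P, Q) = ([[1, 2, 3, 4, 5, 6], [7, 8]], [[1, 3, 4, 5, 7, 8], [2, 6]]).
7 1 2 3 8 4 5 6

Reverse the RSK construction: for i from n down to 1, find the cell of Q containing i, remove the entry at that cell from P, and reverse-bump it up through P; the value ejected from row 1 is w(i).

Step i=8: Q has 8 at row 1, column 6; remove that cell from P, ejecting 6. So w(8) = 6. P is now [[1, 2, 3, 4, 5], [7, 8]].
Step i=7: Q has 7 at row 1, column 5; remove that cell from P, ejecting 5. So w(7) = 5. P is now [[1, 2, 3, 4], [7, 8]].
Step i=6: Q has 6 at row 2, column 2; remove 8 from row 2 of P and reverse-bump: 8 enters row 1 and ejects 4. So w(6) = 4. P is now [[1, 2, 3, 8], [7]].
Step i=5: Q has 5 at row 1, column 4; remove that cell from P, ejecting 8. So w(5) = 8. P is now [[1, 2, 3], [7]].
Step i=4: Q has 4 at row 1, column 3; remove that cell from P, ejecting 3. So w(4) = 3. P is now [[1, 2], [7]].
Step i=3: Q has 3 at row 1, column 2; remove that cell from P, ejecting 2. So w(3) = 2. P is now [[1], [7]].
Step i=2: Q has 2 at row 2, column 1; remove 7 from row 2 of P and reverse-bump: 7 enters row 1 and ejects 1. So w(2) = 1. P is now [[7]].
Step i=1: Q has 1 at row 1, column 1; remove that cell from P, ejecting 7. So w(1) = 7. P is now [].

So w = 7 1 2 3 8 4 5 6.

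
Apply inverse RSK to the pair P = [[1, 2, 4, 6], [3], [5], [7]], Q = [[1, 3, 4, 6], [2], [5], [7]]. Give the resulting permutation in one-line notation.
Reverse the RSK construction: for i from n down to 1, find the cell of Q containing i, remove the entry at that cell from P, and reverse-bump it up through P; the value ejected from row 1 is w(i).

Step i=7: Q has 7 at row 4, column 1; remove 7 from row 4 of P and reverse-bump: 7 enters row 3 and ejects 5; 5 enters row 2 and ejects 3; 3 enters row 1 and ejects 2. So w(7) = 2. P is now [[1, 3, 4, 6], [5], [7]].
Step i=6: Q has 6 at row 1, column 4; remove that cell from P, ejecting 6. So w(6) = 6. P is now [[1, 3, 4], [5], [7]].
Step i=5: Q has 5 at row 3, column 1; remove 7 from row 3 of P and reverse-bump: 7 enters row 2 and ejects 5; 5 enters row 1 and ejects 4. So w(5) = 4. P is now [[1, 3, 5], [7]].
Step i=4: Q has 4 at row 1, column 3; remove that cell from P, ejecting 5. So w(4) = 5. P is now [[1, 3], [7]].
Step i=3: Q has 3 at row 1, column 2; remove that cell from P, ejecting 3. So w(3) = 3. P is now [[1], [7]].
Step i=2: Q has 2 at row 2, column 1; remove 7 from row 2 of P and reverse-bump: 7 enters row 1 and ejects 1. So w(2) = 1. P is now [[7]].
Step i=1: Q has 1 at row 1, column 1; remove that cell from P, ejecting 7. So w(1) = 7. P is now [].

So w = 7 1 3 5 4 6 2.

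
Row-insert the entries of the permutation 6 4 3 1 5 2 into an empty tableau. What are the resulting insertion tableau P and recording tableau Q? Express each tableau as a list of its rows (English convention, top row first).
P = [[1, 2], [3, 5], [4], [6]], Q = [[1, 5], [2, 6], [3], [4]]

Insert each entry of the permutation into P by Schensted row insertion, recording in Q the position of each new cell.

Insert 6: appended to row 1. P = [[6]], Q = [[1]].
Insert 4: 4 bumps 6 from row 1; 6 starts row 2. P = [[4], [6]], Q = [[1], [2]].
Insert 3: 3 bumps 4 from row 1; 4 bumps 6 from row 2; 6 starts row 3. P = [[3], [4], [6]], Q = [[1], [2], [3]].
Insert 1: 1 bumps 3 from row 1; 3 bumps 4 from row 2; 4 bumps 6 from row 3; 6 starts row 4. P = [[1], [3], [4], [6]], Q = [[1], [2], [3], [4]].
Insert 5: appended to row 1. P = [[1, 5], [3], [4], [6]], Q = [[1, 5], [2], [3], [4]].
Insert 2: 2 bumps 5 from row 1; 5 appends to row 2. P = [[1, 2], [3, 5], [4], [6]], Q = [[1, 5], [2, 6], [3], [4]].

So P = [[1, 2], [3, 5], [4], [6]], Q = [[1, 5], [2, 6], [3], [4]].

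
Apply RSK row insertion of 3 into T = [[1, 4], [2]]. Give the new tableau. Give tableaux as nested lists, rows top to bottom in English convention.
[[1, 3], [2, 4]]

In row 1, 3 replaces 4 (the leftmost entry greater than 3); 4 is bumped to row 2. 4 is appended to row 2. The new tableau is [[1, 3], [2, 4]].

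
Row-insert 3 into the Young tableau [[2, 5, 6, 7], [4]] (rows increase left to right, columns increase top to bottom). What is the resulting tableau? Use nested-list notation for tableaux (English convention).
In row 1, 3 replaces 5 (the leftmost entry greater than 3); 5 is bumped to row 2. 5 is appended to row 2. The new tableau is [[2, 3, 6, 7], [4, 5]].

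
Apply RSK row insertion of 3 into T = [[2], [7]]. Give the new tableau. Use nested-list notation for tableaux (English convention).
[[2, 3], [7]]

3 is larger than every entry of row 1, so it is appended to row 1. The new tableau is [[2, 3], [7]].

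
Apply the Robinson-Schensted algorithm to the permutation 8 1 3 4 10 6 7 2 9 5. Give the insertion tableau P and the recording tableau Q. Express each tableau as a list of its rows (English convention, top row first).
P = [[1, 2, 4, 5, 7, 9], [3, 6], [8, 10]], Q = [[1, 3, 4, 5, 7, 9], [2, 6], [8, 10]]

Insert each entry of the permutation into P by Schensted row insertion, recording in Q the position of each new cell.

Insert 8: appended to row 1. P = [[8]].
Insert 1: 1 bumps 8 from row 1; 8 starts row 2. P = [[1], [8]].
Insert 3: appended to row 1. P = [[1, 3], [8]].
Insert 4: appended to row 1. P = [[1, 3, 4], [8]].
Insert 10: appended to row 1. P = [[1, 3, 4, 10], [8]].
Insert 6: 6 bumps 10 from row 1; 10 appends to row 2. P = [[1, 3, 4, 6], [8, 10]].
Insert 7: appended to row 1. P = [[1, 3, 4, 6, 7], [8, 10]].
Insert 2: 2 bumps 3 from row 1; 3 bumps 8 from row 2; 8 starts row 3. P = [[1, 2, 4, 6, 7], [3, 10], [8]].
Insert 9: appended to row 1. P = [[1, 2, 4, 6, 7, 9], [3, 10], [8]].
Insert 5: 5 bumps 6 from row 1; 6 bumps 10 from row 2; 10 appends to row 3. P = [[1, 2, 4, 5, 7, 9], [3, 6], [8, 10]].

So P = [[1, 2, 4, 5, 7, 9], [3, 6], [8, 10]], Q = [[1, 3, 4, 5, 7, 9], [2, 6], [8, 10]].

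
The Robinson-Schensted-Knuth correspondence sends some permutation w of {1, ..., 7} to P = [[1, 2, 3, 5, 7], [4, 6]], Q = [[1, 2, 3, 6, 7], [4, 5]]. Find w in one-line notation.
Reverse the RSK construction: for i from n down to 1, find the cell of Q containing i, remove the entry at that cell from P, and reverse-bump it up through P; the value ejected from row 1 is w(i).

Step i=7: Q has 7 at row 1, column 5; remove that cell from P, ejecting 7. So w(7) = 7. P is now [[1, 2, 3, 5], [4, 6]].
Step i=6: Q has 6 at row 1, column 4; remove that cell from P, ejecting 5. So w(6) = 5. P is now [[1, 2, 3], [4, 6]].
Step i=5: Q has 5 at row 2, column 2; remove 6 from row 2 of P and reverse-bump: 6 enters row 1 and ejects 3. So w(5) = 3. P is now [[1, 2, 6], [4]].
Step i=4: Q has 4 at row 2, column 1; remove 4 from row 2 of P and reverse-bump: 4 enters row 1 and ejects 2. So w(4) = 2. P is now [[1, 4, 6]].
Step i=3: Q has 3 at row 1, column 3; remove that cell from P, ejecting 6. So w(3) = 6. P is now [[1, 4]].
Step i=2: Q has 2 at row 1, column 2; remove that cell from P, ejecting 4. So w(2) = 4. P is now [[1]].
Step i=1: Q has 1 at row 1, column 1; remove that cell from P, ejecting 1. So w(1) = 1. P is now [].

So w = 1 4 6 2 3 5 7.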